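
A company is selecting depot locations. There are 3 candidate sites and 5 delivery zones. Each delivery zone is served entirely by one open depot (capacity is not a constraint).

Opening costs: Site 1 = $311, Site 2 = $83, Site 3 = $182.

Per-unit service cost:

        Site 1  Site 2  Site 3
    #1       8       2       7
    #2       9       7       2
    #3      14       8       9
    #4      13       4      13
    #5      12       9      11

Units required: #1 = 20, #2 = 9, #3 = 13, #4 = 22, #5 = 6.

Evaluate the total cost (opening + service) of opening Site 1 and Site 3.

Each delivery zone is assigned to its cheapest site among the open ones.
{Site 1, Site 3}: #1→Site 3 7·20=140, #2→Site 3 2·9=18, #3→Site 3 9·13=117, #4→Site 1 13·22=286, #5→Site 3 11·6=66. Service 627; fixed 493; total 1120.

Total cost: 1120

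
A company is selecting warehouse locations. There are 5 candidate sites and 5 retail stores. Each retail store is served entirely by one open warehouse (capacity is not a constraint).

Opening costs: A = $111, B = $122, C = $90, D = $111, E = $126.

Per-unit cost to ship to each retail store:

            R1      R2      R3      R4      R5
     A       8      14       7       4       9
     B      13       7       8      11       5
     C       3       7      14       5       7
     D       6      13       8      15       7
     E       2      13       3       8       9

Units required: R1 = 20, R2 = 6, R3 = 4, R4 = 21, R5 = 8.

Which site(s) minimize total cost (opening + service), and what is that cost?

For any fixed open set, each retail store goes to its cheapest open site; total = fixed + service.
{C}: R1→C 3·20=60, R2→C 7·6=42, R3→C 14·4=56, R4→C 5·21=105, R5→C 7·8=56. Service 319; fixed 90; total 409.
{A, C}: service 270 + fixed 201 = 471
{C, E}: service 255 + fixed 216 = 471
{A, B, C, D, E}: service 218 + fixed 560 = 778
No other subset beats 409.

Open C only; minimum total cost 409.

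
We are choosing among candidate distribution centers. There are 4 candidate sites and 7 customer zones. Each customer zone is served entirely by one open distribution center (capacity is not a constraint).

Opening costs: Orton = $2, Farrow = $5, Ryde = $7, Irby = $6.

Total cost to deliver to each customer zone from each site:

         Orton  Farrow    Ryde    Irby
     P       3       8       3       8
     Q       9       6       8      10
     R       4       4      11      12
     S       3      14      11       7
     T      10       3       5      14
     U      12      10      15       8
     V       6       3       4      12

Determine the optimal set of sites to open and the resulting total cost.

Open Orton and Farrow; minimum total cost 39.

For any fixed open set, each customer zone goes to its cheapest open site; total = fixed + service.
{Orton, Farrow}: P→Orton 3, Q→Farrow 6, R→Orton 4, S→Orton 3, T→Farrow 3, U→Farrow 10, V→Farrow 3. Service 32; fixed 7; total 39.
{Orton, Farrow, Irby}: service 30 + fixed 13 = 43
{Orton, Farrow, Ryde}: P→Orton 3, Q→Farrow 6, R→Orton 4, S→Orton 3, T→Farrow 3, U→Farrow 10, V→Farrow 3. Service 32; fixed 14; total 46.
{Orton, Farrow, Ryde, Irby}: service 30 + fixed 20 = 50
No other subset beats 39.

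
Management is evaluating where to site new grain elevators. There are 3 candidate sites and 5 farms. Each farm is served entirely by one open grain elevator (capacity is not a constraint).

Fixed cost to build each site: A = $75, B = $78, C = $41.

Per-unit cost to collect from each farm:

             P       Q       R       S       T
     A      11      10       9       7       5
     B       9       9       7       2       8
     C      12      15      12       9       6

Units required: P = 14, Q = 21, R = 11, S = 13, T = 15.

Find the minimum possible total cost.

For any fixed open set, each farm goes to its cheapest open site; total = fixed + service.
{B}: P→B 9·14=126, Q→B 9·21=189, R→B 7·11=77, S→B 2·13=26, T→B 8·15=120. Service 538; fixed 78; total 616.
{B, C}: P→B 9·14=126, Q→B 9·21=189, R→B 7·11=77, S→B 2·13=26, T→C 6·15=90. Service 508; fixed 119; total 627.
{A, B}: P→B 9·14=126, Q→B 9·21=189, R→B 7·11=77, S→B 2·13=26, T→A 5·15=75. Service 493; fixed 153; total 646.
{A, B, C}: P→B 9·14=126, Q→B 9·21=189, R→B 7·11=77, S→B 2·13=26, T→A 5·15=75. Service 493; fixed 194; total 687.
No other subset beats 616.

Minimum total cost: 616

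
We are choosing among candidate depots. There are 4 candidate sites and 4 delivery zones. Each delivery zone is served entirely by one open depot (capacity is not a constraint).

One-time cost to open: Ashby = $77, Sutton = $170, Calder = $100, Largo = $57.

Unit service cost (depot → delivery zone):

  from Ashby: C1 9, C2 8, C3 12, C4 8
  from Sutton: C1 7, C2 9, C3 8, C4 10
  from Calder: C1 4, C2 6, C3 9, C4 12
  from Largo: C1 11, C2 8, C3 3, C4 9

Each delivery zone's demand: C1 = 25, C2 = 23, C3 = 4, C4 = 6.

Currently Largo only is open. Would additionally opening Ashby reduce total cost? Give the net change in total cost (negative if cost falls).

No — net change +21 (cost rises by 21).

Current service cost with {Largo}: 525.
Adding Ashby: each delivery zone re-picks its cheapest; new service cost 469, saving 56.
Extra fixed cost: 77. Net change = 77 − 56 = 21.
(Totals: 582 → 603.)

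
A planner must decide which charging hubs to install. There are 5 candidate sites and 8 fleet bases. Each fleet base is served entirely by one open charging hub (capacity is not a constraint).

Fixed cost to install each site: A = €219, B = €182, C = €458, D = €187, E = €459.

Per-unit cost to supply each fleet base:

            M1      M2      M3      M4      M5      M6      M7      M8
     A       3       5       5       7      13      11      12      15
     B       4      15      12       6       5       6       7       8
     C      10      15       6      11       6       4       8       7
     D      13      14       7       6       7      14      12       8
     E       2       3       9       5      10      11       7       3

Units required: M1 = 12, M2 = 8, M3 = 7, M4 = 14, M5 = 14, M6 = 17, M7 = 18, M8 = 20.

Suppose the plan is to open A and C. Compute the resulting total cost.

Each fleet base is assigned to its cheapest site among the open ones.
{A, C}: M1→A 3·12=36, M2→A 5·8=40, M3→A 5·7=35, M4→A 7·14=98, M5→C 6·14=84, M6→C 4·17=68, M7→C 8·18=144, M8→C 7·20=140. Service 645; fixed 677; total 1322.

Total cost: 1322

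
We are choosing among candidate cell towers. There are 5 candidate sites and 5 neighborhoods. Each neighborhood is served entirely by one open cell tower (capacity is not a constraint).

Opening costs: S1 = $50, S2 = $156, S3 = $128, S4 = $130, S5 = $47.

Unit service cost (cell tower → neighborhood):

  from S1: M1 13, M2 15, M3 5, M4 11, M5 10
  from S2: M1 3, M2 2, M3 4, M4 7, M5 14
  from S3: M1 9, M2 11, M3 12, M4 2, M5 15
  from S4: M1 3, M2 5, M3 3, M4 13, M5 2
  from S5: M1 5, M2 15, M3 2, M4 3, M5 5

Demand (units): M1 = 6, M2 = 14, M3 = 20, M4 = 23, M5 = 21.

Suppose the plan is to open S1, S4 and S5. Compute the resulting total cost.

Total cost: 466

Each neighborhood is assigned to its cheapest site among the open ones.
{S1, S4, S5}: M1→S4 3·6=18, M2→S4 5·14=70, M3→S5 2·20=40, M4→S5 3·23=69, M5→S4 2·21=42. Service 239; fixed 227; total 466.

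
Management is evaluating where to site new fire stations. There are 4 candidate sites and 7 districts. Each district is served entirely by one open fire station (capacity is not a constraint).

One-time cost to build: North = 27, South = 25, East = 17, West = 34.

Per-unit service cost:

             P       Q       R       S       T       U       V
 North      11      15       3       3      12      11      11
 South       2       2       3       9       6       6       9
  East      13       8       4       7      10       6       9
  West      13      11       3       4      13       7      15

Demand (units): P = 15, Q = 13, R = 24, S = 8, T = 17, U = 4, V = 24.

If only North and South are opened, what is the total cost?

Each district is assigned to its cheapest site among the open ones.
{North, South}: P→South 2·15=30, Q→South 2·13=26, R→North 3·24=72, S→North 3·8=24, T→South 6·17=102, U→South 6·4=24, V→South 9·24=216. Service 494; fixed 52; total 546.

Total cost: 546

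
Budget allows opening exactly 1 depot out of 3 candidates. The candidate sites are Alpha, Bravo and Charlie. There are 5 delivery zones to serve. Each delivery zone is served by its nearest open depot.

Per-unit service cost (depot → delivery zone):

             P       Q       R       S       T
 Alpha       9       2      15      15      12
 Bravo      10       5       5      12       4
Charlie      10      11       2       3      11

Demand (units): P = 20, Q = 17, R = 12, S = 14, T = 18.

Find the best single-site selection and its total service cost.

Choose Bravo only; total service cost 585.

With exactly 1 open, each delivery zone uses its cheapest among the chosen.
{Bravo}: P→Bravo 10·20=200, Q→Bravo 5·17=85, R→Bravo 5·12=60, S→Bravo 12·14=168, T→Bravo 4·18=72. Service cost 585.
{Charlie}: service cost 651
{Alpha}: service cost 820
Among all 3 size-1 choices, {Bravo} is lowest.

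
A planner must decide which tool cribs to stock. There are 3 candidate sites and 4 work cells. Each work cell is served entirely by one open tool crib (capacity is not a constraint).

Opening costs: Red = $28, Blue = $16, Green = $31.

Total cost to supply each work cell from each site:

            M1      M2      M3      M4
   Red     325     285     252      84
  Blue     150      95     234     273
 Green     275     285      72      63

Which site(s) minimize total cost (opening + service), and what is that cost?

For any fixed open set, each work cell goes to its cheapest open site; total = fixed + service.
{Blue, Green}: M1→Blue 150, M2→Blue 95, M3→Green 72, M4→Green 63. Service 380; fixed 47; total 427.
{Red, Blue, Green}: M1→Blue 150, M2→Blue 95, M3→Green 72, M4→Green 63. Service 380; fixed 75; total 455.
{Red, Blue}: M1→Blue 150, M2→Blue 95, M3→Blue 234, M4→Red 84. Service 563; fixed 44; total 607.
{Blue}: service 752 + fixed 16 = 768
(All 7 nonempty subsets were checked; Blue and Green is lowest.)

Open Blue and Green; minimum total cost 427.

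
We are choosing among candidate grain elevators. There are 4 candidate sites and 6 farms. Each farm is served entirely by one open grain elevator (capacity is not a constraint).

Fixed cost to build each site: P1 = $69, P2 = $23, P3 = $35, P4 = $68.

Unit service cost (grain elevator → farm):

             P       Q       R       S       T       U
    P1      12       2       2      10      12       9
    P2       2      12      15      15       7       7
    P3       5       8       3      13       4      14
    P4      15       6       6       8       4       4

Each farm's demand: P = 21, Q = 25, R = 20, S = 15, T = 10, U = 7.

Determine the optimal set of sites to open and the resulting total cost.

For any fixed open set, each farm goes to its cheapest open site; total = fixed + service.
{P1, P2, P4}: P→P2 2·21=42, Q→P1 2·25=50, R→P1 2·20=40, S→P4 8·15=120, T→P4 4·10=40, U→P4 4·7=28. Service 320; fixed 160; total 480.
{P1, P2}: P→P2 2·21=42, Q→P1 2·25=50, R→P1 2·20=40, S→P1 10·15=150, T→P2 7·10=70, U→P2 7·7=49. Service 401; fixed 92; total 493.
{P1, P2, P3}: service 371 + fixed 127 = 498
{P1, P2, P3, P4}: service 320 + fixed 195 = 515
No other subset beats 480.

Open P1, P2 and P4; minimum total cost 480.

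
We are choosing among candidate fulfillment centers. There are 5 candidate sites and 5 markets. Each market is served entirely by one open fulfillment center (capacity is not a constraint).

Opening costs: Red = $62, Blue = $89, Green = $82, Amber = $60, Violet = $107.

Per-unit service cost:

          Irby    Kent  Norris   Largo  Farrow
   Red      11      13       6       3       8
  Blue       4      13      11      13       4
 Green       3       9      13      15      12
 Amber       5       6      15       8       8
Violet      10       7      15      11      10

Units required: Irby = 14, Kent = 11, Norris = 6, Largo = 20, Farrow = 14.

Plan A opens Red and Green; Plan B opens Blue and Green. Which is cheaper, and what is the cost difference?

Plan A is cheaper by 201.

Plan A: {Red, Green}: Irby→Green 3·14=42, Kent→Green 9·11=99, Norris→Red 6·6=36, Largo→Red 3·20=60, Farrow→Red 8·14=112. Service 349; fixed 144; total 493.
Plan B: {Blue, Green}: Irby→Green 3·14=42, Kent→Green 9·11=99, Norris→Blue 11·6=66, Largo→Blue 13·20=260, Farrow→Blue 4·14=56. Service 523; fixed 171; total 694.
Difference: |493 − 694| = 201.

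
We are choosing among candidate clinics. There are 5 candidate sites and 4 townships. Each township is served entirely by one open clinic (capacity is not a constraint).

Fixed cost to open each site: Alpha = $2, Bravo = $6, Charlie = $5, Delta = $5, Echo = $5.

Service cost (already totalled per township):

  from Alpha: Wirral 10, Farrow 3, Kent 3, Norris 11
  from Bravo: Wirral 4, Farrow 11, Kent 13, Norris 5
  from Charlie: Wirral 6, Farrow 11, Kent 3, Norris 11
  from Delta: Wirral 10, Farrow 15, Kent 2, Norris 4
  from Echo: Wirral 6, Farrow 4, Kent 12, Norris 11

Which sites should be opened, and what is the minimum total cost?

Open Alpha and Bravo; minimum total cost 23.

For any fixed open set, each township goes to its cheapest open site; total = fixed + service.
{Alpha, Bravo}: Wirral→Bravo 4, Farrow→Alpha 3, Kent→Alpha 3, Norris→Bravo 5. Service 15; fixed 8; total 23.
{Alpha, Bravo, Delta}: Wirral→Bravo 4, Farrow→Alpha 3, Kent→Delta 2, Norris→Delta 4. Service 13; fixed 13; total 26.
{Alpha, Delta}: service 19 + fixed 7 = 26
{Alpha, Bravo, Charlie, Delta, Echo}: Wirral→Bravo 4, Farrow→Alpha 3, Kent→Delta 2, Norris→Delta 4. Service 13; fixed 23; total 36.
No other subset beats 23.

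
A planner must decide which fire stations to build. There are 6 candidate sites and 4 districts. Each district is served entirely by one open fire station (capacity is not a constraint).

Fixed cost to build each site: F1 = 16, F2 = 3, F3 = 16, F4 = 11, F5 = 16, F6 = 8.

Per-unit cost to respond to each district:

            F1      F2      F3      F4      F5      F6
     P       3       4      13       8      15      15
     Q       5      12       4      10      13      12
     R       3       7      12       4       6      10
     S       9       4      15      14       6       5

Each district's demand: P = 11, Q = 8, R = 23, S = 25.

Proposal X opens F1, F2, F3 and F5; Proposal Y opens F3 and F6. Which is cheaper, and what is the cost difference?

Proposal X is cheaper by 269.

Proposal X: {F1, F2, F3, F5}: P→F1 3·11=33, Q→F3 4·8=32, R→F1 3·23=69, S→F2 4·25=100. Service 234; fixed 51; total 285.
Proposal Y: {F3, F6}: P→F3 13·11=143, Q→F3 4·8=32, R→F6 10·23=230, S→F6 5·25=125. Service 530; fixed 24; total 554.
Difference: |285 − 554| = 269.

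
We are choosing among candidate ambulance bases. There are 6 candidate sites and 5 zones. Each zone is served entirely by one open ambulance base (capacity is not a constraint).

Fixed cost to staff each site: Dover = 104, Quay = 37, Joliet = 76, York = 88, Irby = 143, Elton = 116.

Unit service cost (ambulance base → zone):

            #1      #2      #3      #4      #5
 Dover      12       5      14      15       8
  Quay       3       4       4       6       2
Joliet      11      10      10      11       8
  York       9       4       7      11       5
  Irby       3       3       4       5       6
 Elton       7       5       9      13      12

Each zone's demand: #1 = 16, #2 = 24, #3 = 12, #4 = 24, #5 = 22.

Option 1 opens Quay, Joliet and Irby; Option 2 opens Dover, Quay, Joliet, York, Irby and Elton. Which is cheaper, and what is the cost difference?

Option 1 is cheaper by 308.

Option 1: {Quay, Joliet, Irby}: #1→Quay 3·16=48, #2→Irby 3·24=72, #3→Quay 4·12=48, #4→Irby 5·24=120, #5→Quay 2·22=44. Service 332; fixed 256; total 588.
Option 2: {Dover, Quay, Joliet, York, Irby, Elton}: #1→Quay 3·16=48, #2→Irby 3·24=72, #3→Quay 4·12=48, #4→Irby 5·24=120, #5→Quay 2·22=44. Service 332; fixed 564; total 896.
Difference: |588 − 896| = 308.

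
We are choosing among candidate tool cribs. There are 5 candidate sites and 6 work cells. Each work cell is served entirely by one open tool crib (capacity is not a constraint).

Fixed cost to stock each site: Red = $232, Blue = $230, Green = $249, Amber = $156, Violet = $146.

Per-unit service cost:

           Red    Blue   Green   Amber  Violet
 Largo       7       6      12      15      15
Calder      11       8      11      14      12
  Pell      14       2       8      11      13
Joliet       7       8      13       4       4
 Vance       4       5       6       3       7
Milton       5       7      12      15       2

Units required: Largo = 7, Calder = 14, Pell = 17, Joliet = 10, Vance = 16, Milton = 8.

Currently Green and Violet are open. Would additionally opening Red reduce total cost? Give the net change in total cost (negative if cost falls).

No — net change +165 (cost rises by 165).

Current service cost with {Green, Violet}: 526.
Adding Red: each work cell re-picks its cheapest; new service cost 459, saving 67.
Extra fixed cost: 232. Net change = 232 − 67 = 165.
(Totals: 921 → 1086.)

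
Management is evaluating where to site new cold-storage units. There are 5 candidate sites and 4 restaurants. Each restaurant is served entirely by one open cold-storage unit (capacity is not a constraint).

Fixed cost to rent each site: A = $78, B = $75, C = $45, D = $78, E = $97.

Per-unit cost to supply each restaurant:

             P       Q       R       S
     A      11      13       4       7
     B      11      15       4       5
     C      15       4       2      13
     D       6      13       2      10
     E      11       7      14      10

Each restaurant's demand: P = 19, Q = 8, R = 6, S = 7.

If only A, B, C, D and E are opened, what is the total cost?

Total cost: 566

Each restaurant is assigned to its cheapest site among the open ones.
{A, B, C, D, E}: P→D 6·19=114, Q→C 4·8=32, R→C 2·6=12, S→B 5·7=35. Service 193; fixed 373; total 566.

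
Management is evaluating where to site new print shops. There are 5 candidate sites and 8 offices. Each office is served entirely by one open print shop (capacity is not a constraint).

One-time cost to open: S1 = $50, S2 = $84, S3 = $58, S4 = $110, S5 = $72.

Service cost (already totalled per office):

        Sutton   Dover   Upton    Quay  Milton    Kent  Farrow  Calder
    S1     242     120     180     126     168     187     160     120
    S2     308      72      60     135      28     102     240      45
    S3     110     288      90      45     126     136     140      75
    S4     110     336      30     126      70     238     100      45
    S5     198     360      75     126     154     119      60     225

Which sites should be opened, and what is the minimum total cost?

For any fixed open set, each office goes to its cheapest open site; total = fixed + service.
{S2, S3, S5}: Sutton→S3 110, Dover→S2 72, Upton→S2 60, Quay→S3 45, Milton→S2 28, Kent→S2 102, Farrow→S5 60, Calder→S2 45. Service 522; fixed 214; total 736.
{S2, S3}: service 602 + fixed 142 = 744
{S2, S3, S4}: Sutton→S3 110, Dover→S2 72, Upton→S4 30, Quay→S3 45, Milton→S2 28, Kent→S2 102, Farrow→S4 100, Calder→S2 45. Service 532; fixed 252; total 784.
{S1, S2, S3, S4, S5}: service 492 + fixed 374 = 866
No other subset beats 736.

Open S2, S3 and S5; minimum total cost 736.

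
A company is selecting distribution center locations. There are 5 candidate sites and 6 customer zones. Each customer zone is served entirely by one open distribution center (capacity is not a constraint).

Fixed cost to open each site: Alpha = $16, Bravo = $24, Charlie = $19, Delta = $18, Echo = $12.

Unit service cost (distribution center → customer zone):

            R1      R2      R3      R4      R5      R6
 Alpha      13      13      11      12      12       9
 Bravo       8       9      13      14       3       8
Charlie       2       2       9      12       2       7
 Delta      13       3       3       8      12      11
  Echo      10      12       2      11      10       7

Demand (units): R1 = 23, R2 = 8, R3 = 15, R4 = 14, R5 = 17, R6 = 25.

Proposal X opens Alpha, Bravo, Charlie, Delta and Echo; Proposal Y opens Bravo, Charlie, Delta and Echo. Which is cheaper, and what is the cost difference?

Proposal Y is cheaper by 16.

Proposal X: {Alpha, Bravo, Charlie, Delta, Echo}: R1→Charlie 2·23=46, R2→Charlie 2·8=16, R3→Echo 2·15=30, R4→Delta 8·14=112, R5→Charlie 2·17=34, R6→Charlie 7·25=175. Service 413; fixed 89; total 502.
Proposal Y: {Bravo, Charlie, Delta, Echo}: R1→Charlie 2·23=46, R2→Charlie 2·8=16, R3→Echo 2·15=30, R4→Delta 8·14=112, R5→Charlie 2·17=34, R6→Charlie 7·25=175. Service 413; fixed 73; total 486.
Difference: |502 − 486| = 16.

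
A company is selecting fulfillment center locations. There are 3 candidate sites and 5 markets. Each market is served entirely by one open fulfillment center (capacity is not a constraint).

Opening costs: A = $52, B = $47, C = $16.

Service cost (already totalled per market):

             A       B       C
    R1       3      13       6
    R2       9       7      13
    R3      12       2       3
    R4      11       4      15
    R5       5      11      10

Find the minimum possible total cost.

For any fixed open set, each market goes to its cheapest open site; total = fixed + service.
{C}: R1→C 6, R2→C 13, R3→C 3, R4→C 15, R5→C 10. Service 47; fixed 16; total 63.
{B}: service 37 + fixed 47 = 84
{A}: R1→A 3, R2→A 9, R3→A 12, R4→A 11, R5→A 5. Service 40; fixed 52; total 92.
{A, B, C}: R1→A 3, R2→B 7, R3→B 2, R4→B 4, R5→A 5. Service 21; fixed 115; total 136.
(All 7 nonempty subsets were checked; C only is lowest.)

Minimum total cost: 63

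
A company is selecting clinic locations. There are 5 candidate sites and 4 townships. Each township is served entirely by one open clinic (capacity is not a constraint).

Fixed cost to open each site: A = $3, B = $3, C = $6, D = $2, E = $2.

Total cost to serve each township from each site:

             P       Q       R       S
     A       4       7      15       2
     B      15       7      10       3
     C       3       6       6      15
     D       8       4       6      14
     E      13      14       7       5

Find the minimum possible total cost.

For any fixed open set, each township goes to its cheapest open site; total = fixed + service.
{A, D}: P→A 4, Q→D 4, R→D 6, S→A 2. Service 16; fixed 5; total 21.
{A, D, E}: service 16 + fixed 7 = 23
{A, B, D}: service 16 + fixed 8 = 24
{A, B, C, D, E}: P→C 3, Q→D 4, R→C 6, S→A 2. Service 15; fixed 16; total 31.
No other subset beats 21.

Minimum total cost: 21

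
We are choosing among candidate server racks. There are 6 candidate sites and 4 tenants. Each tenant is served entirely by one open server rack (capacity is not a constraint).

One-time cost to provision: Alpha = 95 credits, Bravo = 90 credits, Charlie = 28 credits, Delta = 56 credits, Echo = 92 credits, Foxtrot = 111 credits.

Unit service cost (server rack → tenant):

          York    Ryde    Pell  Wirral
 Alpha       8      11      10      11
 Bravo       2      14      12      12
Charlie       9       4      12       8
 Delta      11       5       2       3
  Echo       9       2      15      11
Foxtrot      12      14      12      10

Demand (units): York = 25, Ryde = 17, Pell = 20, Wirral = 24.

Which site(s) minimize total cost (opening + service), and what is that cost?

Open Bravo and Delta; minimum total cost 393.

For any fixed open set, each tenant goes to its cheapest open site; total = fixed + service.
{Bravo, Delta}: York→Bravo 2·25=50, Ryde→Delta 5·17=85, Pell→Delta 2·20=40, Wirral→Delta 3·24=72. Service 247; fixed 146; total 393.
{Bravo, Charlie, Delta}: service 230 + fixed 174 = 404
{Bravo, Delta, Echo}: service 196 + fixed 238 = 434
{Alpha, Bravo, Charlie, Delta, Echo, Foxtrot}: York→Bravo 2·25=50, Ryde→Echo 2·17=34, Pell→Delta 2·20=40, Wirral→Delta 3·24=72. Service 196; fixed 472; total 668.
No other subset beats 393.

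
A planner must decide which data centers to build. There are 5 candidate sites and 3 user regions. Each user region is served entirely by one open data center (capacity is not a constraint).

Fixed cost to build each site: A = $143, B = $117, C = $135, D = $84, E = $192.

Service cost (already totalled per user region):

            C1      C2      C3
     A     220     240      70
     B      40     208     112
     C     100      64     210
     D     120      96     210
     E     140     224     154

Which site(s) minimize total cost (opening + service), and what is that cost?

For any fixed open set, each user region goes to its cheapest open site; total = fixed + service.
{B, D}: C1→B 40, C2→D 96, C3→B 112. Service 248; fixed 201; total 449.
{B, C}: service 216 + fixed 252 = 468
{B}: C1→B 40, C2→B 208, C3→B 112. Service 360; fixed 117; total 477.
{A, B, C, D, E}: C1→B 40, C2→C 64, C3→A 70. Service 174; fixed 671; total 845.
No other subset beats 449.

Open B and D; minimum total cost 449.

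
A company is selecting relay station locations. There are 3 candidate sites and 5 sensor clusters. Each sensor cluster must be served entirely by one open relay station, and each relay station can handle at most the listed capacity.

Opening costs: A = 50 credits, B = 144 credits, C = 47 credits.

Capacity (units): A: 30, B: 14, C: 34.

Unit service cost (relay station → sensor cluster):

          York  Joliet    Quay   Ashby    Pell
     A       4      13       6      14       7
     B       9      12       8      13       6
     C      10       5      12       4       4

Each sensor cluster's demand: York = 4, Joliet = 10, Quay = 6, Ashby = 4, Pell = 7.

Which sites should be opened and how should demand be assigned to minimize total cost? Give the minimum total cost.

Minimum total cost: 243

Open {A, C}: York→A 4·4=16, Joliet→C 5·10=50, Quay→A 6·6=36, Ashby→C 4·4=16, Pell→C 4·7=28.
Loads: A carries 10/30, C carries 21/34. Service 146; fixed 97; total 243.
Next best feasible plan costs 253.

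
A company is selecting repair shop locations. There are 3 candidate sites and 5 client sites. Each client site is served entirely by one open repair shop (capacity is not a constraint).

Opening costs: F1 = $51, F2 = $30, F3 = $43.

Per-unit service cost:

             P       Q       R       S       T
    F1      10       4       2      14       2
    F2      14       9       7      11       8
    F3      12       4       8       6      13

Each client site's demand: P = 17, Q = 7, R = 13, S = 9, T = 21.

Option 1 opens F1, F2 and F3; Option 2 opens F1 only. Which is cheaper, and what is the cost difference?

Option 2 is cheaper by 1.

Option 1: {F1, F2, F3}: P→F1 10·17=170, Q→F1 4·7=28, R→F1 2·13=26, S→F3 6·9=54, T→F1 2·21=42. Service 320; fixed 124; total 444.
Option 2: {F1}: P→F1 10·17=170, Q→F1 4·7=28, R→F1 2·13=26, S→F1 14·9=126, T→F1 2·21=42. Service 392; fixed 51; total 443.
Difference: |444 − 443| = 1.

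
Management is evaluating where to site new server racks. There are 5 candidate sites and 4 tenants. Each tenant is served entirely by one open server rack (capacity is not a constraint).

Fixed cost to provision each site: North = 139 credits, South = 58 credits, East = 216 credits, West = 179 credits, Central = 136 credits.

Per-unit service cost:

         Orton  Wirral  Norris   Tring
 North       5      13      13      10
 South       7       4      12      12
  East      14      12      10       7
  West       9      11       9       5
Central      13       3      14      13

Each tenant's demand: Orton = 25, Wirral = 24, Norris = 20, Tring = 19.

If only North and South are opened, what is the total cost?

Total cost: 848

Each tenant is assigned to its cheapest site among the open ones.
{North, South}: Orton→North 5·25=125, Wirral→South 4·24=96, Norris→South 12·20=240, Tring→North 10·19=190. Service 651; fixed 197; total 848.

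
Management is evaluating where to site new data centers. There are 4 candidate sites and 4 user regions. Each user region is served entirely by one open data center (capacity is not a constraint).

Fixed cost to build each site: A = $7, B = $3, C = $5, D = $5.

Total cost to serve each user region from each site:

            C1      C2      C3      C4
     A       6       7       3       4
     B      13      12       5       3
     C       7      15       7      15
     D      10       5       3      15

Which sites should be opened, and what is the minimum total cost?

For any fixed open set, each user region goes to its cheapest open site; total = fixed + service.
{A}: C1→A 6, C2→A 7, C3→A 3, C4→A 4. Service 20; fixed 7; total 27.
{A, B}: service 19 + fixed 10 = 29
{B, D}: service 21 + fixed 8 = 29
{A, B, C, D}: C1→A 6, C2→D 5, C3→A 3, C4→B 3. Service 17; fixed 20; total 37.
No other subset beats 27.

Open A only; minimum total cost 27.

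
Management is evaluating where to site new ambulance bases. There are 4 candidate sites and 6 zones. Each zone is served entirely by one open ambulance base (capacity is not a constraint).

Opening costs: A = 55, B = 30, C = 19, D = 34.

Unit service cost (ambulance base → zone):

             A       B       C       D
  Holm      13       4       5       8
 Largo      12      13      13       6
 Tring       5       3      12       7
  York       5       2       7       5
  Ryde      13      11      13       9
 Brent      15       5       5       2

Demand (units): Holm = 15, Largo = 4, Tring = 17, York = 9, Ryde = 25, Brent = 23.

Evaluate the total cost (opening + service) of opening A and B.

Total cost: 652

Each zone is assigned to its cheapest site among the open ones.
{A, B}: Holm→B 4·15=60, Largo→A 12·4=48, Tring→B 3·17=51, York→B 2·9=18, Ryde→B 11·25=275, Brent→B 5·23=115. Service 567; fixed 85; total 652.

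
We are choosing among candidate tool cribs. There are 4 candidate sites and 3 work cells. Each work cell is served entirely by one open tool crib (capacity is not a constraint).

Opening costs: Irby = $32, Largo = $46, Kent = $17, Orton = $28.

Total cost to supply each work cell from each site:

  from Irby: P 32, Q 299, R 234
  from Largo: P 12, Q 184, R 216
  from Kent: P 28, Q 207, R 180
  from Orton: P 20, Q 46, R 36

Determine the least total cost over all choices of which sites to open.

Minimum total cost: 130

For any fixed open set, each work cell goes to its cheapest open site; total = fixed + service.
{Orton}: P→Orton 20, Q→Orton 46, R→Orton 36. Service 102; fixed 28; total 130.
{Kent, Orton}: P→Orton 20, Q→Orton 46, R→Orton 36. Service 102; fixed 45; total 147.
{Irby, Orton}: service 102 + fixed 60 = 162
{Irby, Largo, Kent, Orton}: P→Largo 12, Q→Orton 46, R→Orton 36. Service 94; fixed 123; total 217.
No other subset beats 130.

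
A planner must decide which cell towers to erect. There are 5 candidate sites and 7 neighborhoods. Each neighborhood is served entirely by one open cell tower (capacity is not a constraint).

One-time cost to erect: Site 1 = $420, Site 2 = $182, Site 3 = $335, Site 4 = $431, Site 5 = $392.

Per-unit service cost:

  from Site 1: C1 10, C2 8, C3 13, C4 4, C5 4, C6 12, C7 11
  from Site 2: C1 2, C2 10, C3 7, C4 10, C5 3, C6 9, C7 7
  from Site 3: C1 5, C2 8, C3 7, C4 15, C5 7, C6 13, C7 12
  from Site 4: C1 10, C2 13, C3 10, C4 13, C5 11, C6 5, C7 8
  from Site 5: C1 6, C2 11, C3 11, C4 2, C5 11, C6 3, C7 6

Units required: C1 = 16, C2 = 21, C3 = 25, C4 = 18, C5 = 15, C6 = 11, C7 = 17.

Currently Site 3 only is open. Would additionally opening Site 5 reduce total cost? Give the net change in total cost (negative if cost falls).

Yes — net change −54 (cost falls by 54).

Current service cost with {Site 3}: 1145.
Adding Site 5: each neighborhood re-picks its cheapest; new service cost 699, saving 446.
Extra fixed cost: 392. Net change = 392 − 446 = -54.
(Totals: 1480 → 1426.)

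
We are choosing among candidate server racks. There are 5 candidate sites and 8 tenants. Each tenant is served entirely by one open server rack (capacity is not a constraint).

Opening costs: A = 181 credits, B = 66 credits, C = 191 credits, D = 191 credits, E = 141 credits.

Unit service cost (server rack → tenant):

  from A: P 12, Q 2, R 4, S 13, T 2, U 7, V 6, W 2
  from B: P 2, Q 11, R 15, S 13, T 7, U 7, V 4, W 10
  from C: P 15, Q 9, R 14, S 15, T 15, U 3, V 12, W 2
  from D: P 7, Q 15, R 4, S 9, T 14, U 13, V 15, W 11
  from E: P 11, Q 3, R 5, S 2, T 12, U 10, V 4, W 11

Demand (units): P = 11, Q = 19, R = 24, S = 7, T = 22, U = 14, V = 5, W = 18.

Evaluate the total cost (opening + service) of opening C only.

Total cost: 1436

Each tenant is assigned to its cheapest site among the open ones.
{C}: P→C 15·11=165, Q→C 9·19=171, R→C 14·24=336, S→C 15·7=105, T→C 15·22=330, U→C 3·14=42, V→C 12·5=60, W→C 2·18=36. Service 1245; fixed 191; total 1436.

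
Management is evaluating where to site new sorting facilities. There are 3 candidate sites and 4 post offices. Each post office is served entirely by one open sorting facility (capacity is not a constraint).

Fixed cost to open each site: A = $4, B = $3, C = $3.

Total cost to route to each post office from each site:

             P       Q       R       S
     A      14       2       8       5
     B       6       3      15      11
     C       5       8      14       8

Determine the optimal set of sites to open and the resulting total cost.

For any fixed open set, each post office goes to its cheapest open site; total = fixed + service.
{A, C}: P→C 5, Q→A 2, R→A 8, S→A 5. Service 20; fixed 7; total 27.
{A, B}: P→B 6, Q→A 2, R→A 8, S→A 5. Service 21; fixed 7; total 28.
{A, B, C}: P→C 5, Q→A 2, R→A 8, S→A 5. Service 20; fixed 10; total 30.
{B}: P→B 6, Q→B 3, R→B 15, S→B 11. Service 35; fixed 3; total 38.
No other subset beats 27.

Open A and C; minimum total cost 27.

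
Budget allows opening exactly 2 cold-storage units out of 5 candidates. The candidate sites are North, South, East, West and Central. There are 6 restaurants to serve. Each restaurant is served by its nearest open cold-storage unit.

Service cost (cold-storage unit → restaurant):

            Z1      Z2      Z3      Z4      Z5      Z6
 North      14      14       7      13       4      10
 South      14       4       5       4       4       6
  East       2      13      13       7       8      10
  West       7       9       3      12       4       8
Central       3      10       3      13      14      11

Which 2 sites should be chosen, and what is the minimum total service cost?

With exactly 2 open, each restaurant uses its cheapest among the chosen.
{South, Central}: Z1→Central 3, Z2→South 4, Z3→Central 3, Z4→South 4, Z5→South 4, Z6→South 6. Service cost 24.
{South, East}: service cost 25
{South, West}: service cost 28
Among all 10 size-2 choices, {South, Central} is lowest.

Choose South and Central; total service cost 24.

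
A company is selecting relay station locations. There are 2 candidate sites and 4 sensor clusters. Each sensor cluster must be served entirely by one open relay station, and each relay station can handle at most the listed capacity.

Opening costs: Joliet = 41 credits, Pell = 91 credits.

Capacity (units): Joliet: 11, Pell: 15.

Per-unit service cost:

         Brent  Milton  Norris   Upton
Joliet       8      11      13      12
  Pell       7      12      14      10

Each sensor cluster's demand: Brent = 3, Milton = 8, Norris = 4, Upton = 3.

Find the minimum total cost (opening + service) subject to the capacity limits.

Minimum total cost: 327

Open {Joliet, Pell}: Brent→Pell 7·3=21, Milton→Joliet 11·8=88, Norris→Pell 14·4=56, Upton→Pell 10·3=30.
Loads: Joliet carries 8/11, Pell carries 10/15. Service 195; fixed 132; total 327.
Next best feasible plan costs 330.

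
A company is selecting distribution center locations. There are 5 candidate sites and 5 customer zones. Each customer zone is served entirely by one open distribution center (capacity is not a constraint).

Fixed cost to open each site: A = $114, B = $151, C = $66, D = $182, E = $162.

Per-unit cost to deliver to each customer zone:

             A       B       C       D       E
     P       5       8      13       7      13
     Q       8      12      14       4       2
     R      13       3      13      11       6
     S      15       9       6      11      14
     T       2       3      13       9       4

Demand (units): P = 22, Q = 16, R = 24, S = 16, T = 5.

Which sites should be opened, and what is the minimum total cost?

Open A and B; minimum total cost 729.

For any fixed open set, each customer zone goes to its cheapest open site; total = fixed + service.
{A, B}: P→A 5·22=110, Q→A 8·16=128, R→B 3·24=72, S→B 9·16=144, T→A 2·5=10. Service 464; fixed 265; total 729.
{A, C, E}: P→A 5·22=110, Q→E 2·16=32, R→E 6·24=144, S→C 6·16=96, T→A 2·5=10. Service 392; fixed 342; total 734.
{A, B, C}: service 416 + fixed 331 = 747
{A, B, C, D, E}: service 320 + fixed 675 = 995
No other subset beats 729.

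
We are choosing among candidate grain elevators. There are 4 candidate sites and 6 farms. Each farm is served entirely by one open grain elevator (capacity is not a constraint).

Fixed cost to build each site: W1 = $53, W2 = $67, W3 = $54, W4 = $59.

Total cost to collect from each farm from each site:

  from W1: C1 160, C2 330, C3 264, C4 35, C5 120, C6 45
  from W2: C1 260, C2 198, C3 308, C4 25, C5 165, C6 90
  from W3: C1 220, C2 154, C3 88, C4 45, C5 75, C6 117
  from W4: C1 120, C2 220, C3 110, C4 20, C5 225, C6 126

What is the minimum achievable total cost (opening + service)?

Minimum total cost: 664

For any fixed open set, each farm goes to its cheapest open site; total = fixed + service.
{W1, W3}: C1→W1 160, C2→W3 154, C3→W3 88, C4→W1 35, C5→W3 75, C6→W1 45. Service 557; fixed 107; total 664.
{W1, W3, W4}: C1→W4 120, C2→W3 154, C3→W3 88, C4→W4 20, C5→W3 75, C6→W1 45. Service 502; fixed 166; total 668.
{W3, W4}: service 574 + fixed 113 = 687
{W1, W2, W3, W4}: service 502 + fixed 233 = 735
No other subset beats 664.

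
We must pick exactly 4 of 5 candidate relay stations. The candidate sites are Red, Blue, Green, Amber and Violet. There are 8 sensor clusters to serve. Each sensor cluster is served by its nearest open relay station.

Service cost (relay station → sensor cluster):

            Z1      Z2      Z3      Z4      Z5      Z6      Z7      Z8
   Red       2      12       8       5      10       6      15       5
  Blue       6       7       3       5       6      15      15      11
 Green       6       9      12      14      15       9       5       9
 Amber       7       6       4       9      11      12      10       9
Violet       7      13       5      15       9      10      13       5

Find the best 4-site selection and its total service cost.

Choose Red, Blue, Green and Amber; total service cost 38.

With exactly 4 open, each sensor cluster uses its cheapest among the chosen.
{Red, Blue, Green, Amber}: Z1→Red 2, Z2→Amber 6, Z3→Blue 3, Z4→Red 5, Z5→Blue 6, Z6→Red 6, Z7→Green 5, Z8→Red 5. Service cost 38.
{Red, Blue, Green, Violet}: service cost 39
{Red, Green, Amber, Violet}: service cost 42
Among all 5 size-4 choices, {Red, Blue, Green, Amber} is lowest.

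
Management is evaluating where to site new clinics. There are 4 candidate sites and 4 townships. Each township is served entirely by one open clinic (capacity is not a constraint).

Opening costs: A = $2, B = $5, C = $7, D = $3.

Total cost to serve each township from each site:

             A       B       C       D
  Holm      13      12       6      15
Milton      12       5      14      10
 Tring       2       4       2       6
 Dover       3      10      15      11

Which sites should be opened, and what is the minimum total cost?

Open A and B; minimum total cost 29.

For any fixed open set, each township goes to its cheapest open site; total = fixed + service.
{A, B}: Holm→B 12, Milton→B 5, Tring→A 2, Dover→A 3. Service 22; fixed 7; total 29.
{A, B, C}: service 16 + fixed 14 = 30
{A}: Holm→A 13, Milton→A 12, Tring→A 2, Dover→A 3. Service 30; fixed 2; total 32.
{A, B, C, D}: service 16 + fixed 17 = 33
No other subset beats 29.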